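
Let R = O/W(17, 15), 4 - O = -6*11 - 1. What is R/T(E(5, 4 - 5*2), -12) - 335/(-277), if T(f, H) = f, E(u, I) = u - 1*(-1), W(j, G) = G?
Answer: 49817/24930 ≈ 1.9983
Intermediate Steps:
E(u, I) = 1 + u (E(u, I) = u + 1 = 1 + u)
O = 71 (O = 4 - (-6*11 - 1) = 4 - (-66 - 1) = 4 - 1*(-67) = 4 + 67 = 71)
R = 71/15 ≈ 4.7333
R/T(E(5, 4 - 5*2), -12) - 335/(-277) = 71/(15*(1 + 5)) - 335/(-277) = (71/15)/6 - 335*(-1/277) = (71/15)*(1/6) + 335/277 = 71/90 + 335/277 = 49817/24930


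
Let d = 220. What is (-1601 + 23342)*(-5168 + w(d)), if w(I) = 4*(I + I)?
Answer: -74093328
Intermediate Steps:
w(I) = 8*I (w(I) = 4*(2*I) = 8*I)
(-1601 + 23342)*(-5168 + w(d)) = (-1601 + 23342)*(-5168 + 8*220) = 21741*(-5168 + 1760) = 21741*(-3408) = -74093328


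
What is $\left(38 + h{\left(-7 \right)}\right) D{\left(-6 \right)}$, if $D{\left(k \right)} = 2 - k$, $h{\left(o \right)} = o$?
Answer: $248$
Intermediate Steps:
$\left(38 + h{\left(-7 \right)}\right) D{\left(-6 \right)} = \left(38 - 7\right) \left(2 - -6\right) = 31 \left(2 + 6\right) = 31 \cdot 8 = 248$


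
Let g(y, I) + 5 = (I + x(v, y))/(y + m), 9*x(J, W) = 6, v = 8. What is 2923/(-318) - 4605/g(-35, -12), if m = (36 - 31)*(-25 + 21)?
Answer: 239312257/251538 ≈ 951.40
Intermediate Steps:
x(J, W) = 2/3 (x(J, W) = (1/9)*6 = 2/3)
m = -20 (m = 5*(-4) = -20)
g(y, I) = -5 + (2/3 + I)/(-20 + y) (g(y, I) = -5 + (I + 2/3)/(y - 20) = -5 + (2/3 + I)/(-20 + y))
2923/(-318) - 4605/g(-35, -12) = 2923/(-318) - 4605*(-20 - 35)/(302/3 - 12 - 5*(-35)) = 2923*(-1/318) - 4605*(-55/(302/3 - 12 + 175)) = -2923/318 - 4605/((-1/55*791/3)) = -2923/318 - 4605/(-791/165) = -2923/318 - 4605*(-165/791) = -2923/318 + 759825/791 = 239312257/251538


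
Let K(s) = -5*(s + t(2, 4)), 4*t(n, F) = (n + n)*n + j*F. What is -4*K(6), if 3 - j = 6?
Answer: 100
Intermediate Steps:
j = -3 (j = 3 - 1*6 = 3 - 6 = -3)
t(n, F) = n²/2 - 3*F/4 (t(n, F) = ((n + n)*n - 3*F)/4 = ((2*n)*n - 3*F)/4 = (2*n² - 3*F)/4 = (-3*F + 2*n²)/4 = n²/2 - 3*F/4)
K(s) = 5 - 5*s (K(s) = -5*(s + ((½)*2² - ¾*4)) = -5*(s + ((½)*4 - 3)) = -5*(s + (2 - 3)) = -5*(s - 1) = -5*(-1 + s) = 5 - 5*s)
-4*K(6) = -4*(5 - 5*6) = -4*(5 - 30) = -4*(-25) = 100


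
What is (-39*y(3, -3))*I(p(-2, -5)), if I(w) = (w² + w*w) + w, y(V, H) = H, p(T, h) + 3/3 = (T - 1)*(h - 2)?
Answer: 95940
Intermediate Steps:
p(T, h) = -1 + (-1 + T)*(-2 + h) (p(T, h) = -1 + (T - 1)*(h - 2) = -1 + (-1 + T)*(-2 + h))
I(w) = w + 2*w² (I(w) = (w² + w²) + w = 2*w² + w = w + 2*w²)
(-39*y(3, -3))*I(p(-2, -5)) = (-39*(-3))*((1 - 1*(-5) - 2*(-2) - 2*(-5))*(1 + 2*(1 - 1*(-5) - 2*(-2) - 2*(-5)))) = 117*((1 + 5 + 4 + 10)*(1 + 2*(1 + 5 + 4 + 10))) = 117*(20*(1 + 2*20)) = 117*(20*(1 + 40)) = 117*(20*41) = 117*820 = 95940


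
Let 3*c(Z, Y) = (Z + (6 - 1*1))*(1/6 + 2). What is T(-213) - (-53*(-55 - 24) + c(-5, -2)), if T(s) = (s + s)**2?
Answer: 177289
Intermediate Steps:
c(Z, Y) = 65/18 + 13*Z/18 (c(Z, Y) = ((Z + (6 - 1*1))*(1/6 + 2))/3 = ((Z + (6 - 1))*(1/6 + 2))/3 = ((Z + 5)*(13/6))/3 = ((5 + Z)*(13/6))/3 = (65/6 + 13*Z/6)/3 = 65/18 + 13*Z/18)
T(s) = 4*s**2 (T(s) = (2*s)**2 = 4*s**2)
T(-213) - (-53*(-55 - 24) + c(-5, -2)) = 4*(-213)**2 - (-53*(-55 - 24) + (65/18 + (13/18)*(-5))) = 4*45369 - (-53*(-79) + (65/18 - 65/18)) = 181476 - (4187 + 0) = 181476 - 1*4187 = 181476 - 4187 = 177289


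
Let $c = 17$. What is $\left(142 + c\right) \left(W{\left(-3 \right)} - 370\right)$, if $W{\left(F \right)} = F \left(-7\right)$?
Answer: $-55491$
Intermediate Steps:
$W{\left(F \right)} = - 7 F$
$\left(142 + c\right) \left(W{\left(-3 \right)} - 370\right) = \left(142 + 17\right) \left(\left(-7\right) \left(-3\right) - 370\right) = 159 \left(21 - 370\right) = 159 \left(-349\right) = -55491$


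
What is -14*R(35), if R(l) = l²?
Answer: -17150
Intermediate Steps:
-14*R(35) = -14*35² = -14*1225 = -17150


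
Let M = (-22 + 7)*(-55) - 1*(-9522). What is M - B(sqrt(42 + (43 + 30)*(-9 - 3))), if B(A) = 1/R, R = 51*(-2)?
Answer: 1055395/102 ≈ 10347.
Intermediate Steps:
R = -102
B(A) = -1/102 (B(A) = 1/(-102) = -1/102)
M = 10347 (M = -15*(-55) + 9522 = 825 + 9522 = 10347)
M - B(sqrt(42 + (43 + 30)*(-9 - 3))) = 10347 - 1*(-1/102) = 10347 + 1/102 = 1055395/102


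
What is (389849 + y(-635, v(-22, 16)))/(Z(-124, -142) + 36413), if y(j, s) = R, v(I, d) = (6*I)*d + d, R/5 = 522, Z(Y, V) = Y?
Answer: 392459/36289 ≈ 10.815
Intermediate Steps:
R = 2610 (R = 5*522 = 2610)
v(I, d) = d + 6*I*d (v(I, d) = 6*I*d + d = d + 6*I*d)
y(j, s) = 2610
(389849 + y(-635, v(-22, 16)))/(Z(-124, -142) + 36413) = (389849 + 2610)/(-124 + 36413) = 392459/36289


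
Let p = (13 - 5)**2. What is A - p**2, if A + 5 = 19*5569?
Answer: 101710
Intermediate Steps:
p = 64 (p = 8**2 = 64)
A = 105806 (A = -5 + 19*5569 = -5 + 105811 = 105806)
A - p**2 = 105806 - 1*64**2 = 105806 - 1*4096 = 105806 - 4096 = 101710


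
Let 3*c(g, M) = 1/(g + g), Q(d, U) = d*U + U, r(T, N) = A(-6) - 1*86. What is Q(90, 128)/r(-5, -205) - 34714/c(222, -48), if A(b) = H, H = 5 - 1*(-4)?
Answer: -508631192/11 ≈ -4.6239e+7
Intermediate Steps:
H = 9 (H = 5 + 4 = 9)
A(b) = 9
r(T, N) = -77 (r(T, N) = 9 - 1*86 = 9 - 86 = -77)
Q(d, U) = U + U*d (Q(d, U) = U*d + U = U + U*d)
c(g, M) = 1/(6*g) (c(g, M) = 1/(3*(g + g)) = 1/(3*((2*g))) = (1/(2*g))/3 = 1/(6*g))
Q(90, 128)/r(-5, -205) - 34714/c(222, -48) = (128*(1 + 90))/(-77) - 34714/((⅙)/222) = (128*91)*(-1/77) - 34714/((⅙)*(1/222)) = 11648*(-1/77) - 34714/1/1332 = -1664/11 - 34714*1332 = -1664/11 - 46239048 = -508631192/11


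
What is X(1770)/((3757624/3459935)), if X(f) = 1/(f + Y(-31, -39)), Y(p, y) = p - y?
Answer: 3459935/6681055472 ≈ 0.00051787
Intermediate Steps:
X(f) = 1/(8 + f) (X(f) = 1/(f + (-31 - 1*(-39))) = 1/(f + (-31 + 39)) = 1/(f + 8) = 1/(8 + f))
X(1770)/((3757624/3459935)) = 1/((8 + 1770)*((3757624/3459935))) = 1/(1778*((3757624*(1/3459935)))) = 1/(1778*(3757624/3459935)) = (1/1778)*(3459935/3757624) = 3459935/6681055472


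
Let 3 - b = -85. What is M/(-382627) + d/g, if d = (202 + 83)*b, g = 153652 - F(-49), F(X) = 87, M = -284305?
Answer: 1521588071/1678803293 ≈ 0.90635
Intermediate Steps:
b = 88 (b = 3 - 1*(-85) = 3 + 85 = 88)
g = 153565 (g = 153652 - 1*87 = 153652 - 87 = 153565)
d = 25080 (d = (202 + 83)*88 = 285*88 = 25080)
M/(-382627) + d/g = -284305/(-382627) + 25080/153565 = -284305*(-1/382627) + 25080*(1/153565) = 40615/54661 + 5016/30713 = 1521588071/1678803293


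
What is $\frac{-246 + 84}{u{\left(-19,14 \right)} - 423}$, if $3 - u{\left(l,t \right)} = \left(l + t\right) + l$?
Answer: $\frac{9}{22} \approx 0.40909$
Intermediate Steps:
$u{\left(l,t \right)} = 3 - t - 2 l$ ($u{\left(l,t \right)} = 3 - \left(\left(l + t\right) + l\right) = 3 - \left(t + 2 l\right) = 3 - t - 2 l$)
$\frac{-246 + 84}{u{\left(-19,14 \right)} - 423} = \frac{-246 + 84}{\left(3 - 14 - -38\right) - 423} = - \frac{162}{\left(3 - 14 + 38\right) - 423} = - \frac{162}{27 - 423} = - \frac{162}{-396} = \left(-162\right) \left(- \frac{1}{396}\right) = \frac{9}{22}$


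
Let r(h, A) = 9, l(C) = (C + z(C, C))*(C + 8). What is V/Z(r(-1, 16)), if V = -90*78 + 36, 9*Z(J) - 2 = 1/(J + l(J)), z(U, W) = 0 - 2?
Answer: -8045568/257 ≈ -31306.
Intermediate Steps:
z(U, W) = -2
l(C) = (-2 + C)*(8 + C) (l(C) = (C - 2)*(C + 8) = (-2 + C)*(8 + C))
Z(J) = 2/9 + 1/(9*(-16 + J² + 7*J)) (Z(J) = 2/9 + 1/(9*(J + (-16 + J² + 6*J))) = 2/9 + 1/(9*(-16 + J² + 7*J)))
V = -6984 (V = -7020 + 36 = -6984)
V/Z(r(-1, 16)) = -6984*9*(-16 + 9² + 7*9)/(-31 + 2*9² + 14*9) = -6984*9*(-16 + 81 + 63)/(-31 + 2*81 + 126) = -6984*1152/(-31 + 162 + 126) = -6984/((⅑)*(1/128)*257) = -6984/257/1152 = -6984*1152/257 = -8045568/257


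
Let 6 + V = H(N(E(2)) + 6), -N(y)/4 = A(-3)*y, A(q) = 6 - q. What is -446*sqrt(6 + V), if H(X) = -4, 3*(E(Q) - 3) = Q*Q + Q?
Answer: -892*I ≈ -892.0*I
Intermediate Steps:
E(Q) = 3 + Q/3 + Q**2/3 (E(Q) = 3 + (Q*Q + Q)/3 = 3 + (Q**2 + Q)/3 = 3 + (Q + Q**2)/3 = 3 + (Q/3 + Q**2/3) = 3 + Q/3 + Q**2/3)
N(y) = -36*y (N(y) = -4*(6 - 1*(-3))*y = -4*(6 + 3)*y = -36*y)
V = -10 (V = -6 - 4 = -10)
-446*sqrt(6 + V) = -446*sqrt(6 - 10) = -892*I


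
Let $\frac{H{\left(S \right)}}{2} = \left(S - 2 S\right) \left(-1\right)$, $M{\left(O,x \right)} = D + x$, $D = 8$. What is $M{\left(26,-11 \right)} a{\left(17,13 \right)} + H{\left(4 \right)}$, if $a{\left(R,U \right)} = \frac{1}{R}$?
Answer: $\frac{133}{17} \approx 7.8235$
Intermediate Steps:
$M{\left(O,x \right)} = 8 + x$
$H{\left(S \right)} = 2 S$ ($H{\left(S \right)} = 2 \left(S - 2 S\right) \left(-1\right) = 2 - S \left(-1\right) = 2 S$)
$M{\left(26,-11 \right)} a{\left(17,13 \right)} + H{\left(4 \right)} = \frac{8 - 11}{17} + 2 \cdot 4 = \left(-3\right) \frac{1}{17} + 8 = - \frac{3}{17} + 8 = \frac{133}{17}$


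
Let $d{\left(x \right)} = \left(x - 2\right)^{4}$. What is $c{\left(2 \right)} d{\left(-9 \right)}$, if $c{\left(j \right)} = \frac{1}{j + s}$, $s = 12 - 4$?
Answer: $\frac{14641}{10} \approx 1464.1$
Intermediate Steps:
$d{\left(x \right)} = \left(-2 + x\right)^{4}$
$s = 8$
$c{\left(j \right)} = \frac{1}{8 + j}$ ($c{\left(j \right)} = \frac{1}{j + 8} = \frac{1}{8 + j}$)
$c{\left(2 \right)} d{\left(-9 \right)} = \frac{\left(-2 - 9\right)^{4}}{8 + 2} = \frac{\left(-11\right)^{4}}{10} = \frac{1}{10} \cdot 14641 = \frac{14641}{10}$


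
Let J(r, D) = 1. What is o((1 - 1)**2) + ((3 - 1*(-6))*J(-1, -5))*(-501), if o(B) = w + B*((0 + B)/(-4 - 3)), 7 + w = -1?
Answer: -4517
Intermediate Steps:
w = -8 (w = -7 - 1 = -8)
o(B) = -8 - B**2/7 (o(B) = -8 + B*((0 + B)/(-4 - 3)) = -8 + B*(B/(-7)) = -8 + B*(B*(-1/7)) = -8 + B*(-B/7) = -8 - B**2/7)
o((1 - 1)**2) + ((3 - 1*(-6))*J(-1, -5))*(-501) = (-8 - (1 - 1)**4/7) + ((3 - 1*(-6))*1)*(-501) = (-8 - (0**2)**2/7) + ((3 + 6)*1)*(-501) = (-8 - 1/7*0**2) + (9*1)*(-501) = (-8 - 1/7*0) + 9*(-501) = (-8 + 0) - 4509 = -8 - 4509 = -4517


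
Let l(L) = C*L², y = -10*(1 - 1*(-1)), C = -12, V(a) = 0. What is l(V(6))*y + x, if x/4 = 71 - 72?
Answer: -4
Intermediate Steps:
y = -20 (y = -10*(1 + 1) = -10*2 = -20)
x = -4 (x = 4*(71 - 72) = 4*(-1) = -4)
l(L) = -12*L²
l(V(6))*y + x = -12*0²*(-20) - 4 = -12*0*(-20) - 4 = 0*(-20) - 4 = 0 - 4 = -4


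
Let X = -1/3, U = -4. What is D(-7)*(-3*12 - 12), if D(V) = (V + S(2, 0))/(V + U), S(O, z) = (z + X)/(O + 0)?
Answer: -344/11 ≈ -31.273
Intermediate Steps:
X = -1/3 (X = -1*1/3 = -1/3 ≈ -0.33333)
S(O, z) = (-1/3 + z)/O (S(O, z) = (z - 1/3)/(O + 0) = (-1/3 + z)/O)
D(V) = (-1/6 + V)/(-4 + V) (D(V) = (V + (-1/3 + 0)/2)/(V - 4) = (V + (1/2)*(-1/3))/(-4 + V) = (V - 1/6)/(-4 + V) = (-1/6 + V)/(-4 + V))
D(-7)*(-3*12 - 12) = ((-1/6 - 7)/(-4 - 7))*(-3*12 - 12) = (-43/6/(-11))*(-36 - 12) = -1/11*(-43/6)*(-48) = (43/66)*(-48) = -344/11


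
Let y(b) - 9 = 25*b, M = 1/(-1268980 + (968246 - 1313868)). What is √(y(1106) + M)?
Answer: √72105342903821634/1614602 ≈ 166.31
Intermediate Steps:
M = -1/1614602 (M = 1/(-1268980 - 345622) = 1/(-1614602) = -1/1614602 ≈ -6.1935e-7)
y(b) = 9 + 25*b
√(y(1106) + M) = √((9 + 25*1106) - 1/1614602) = √((9 + 27650) - 1/1614602) = √(27659 - 1/1614602) = √(44658276717/1614602) = √72105342903821634/1614602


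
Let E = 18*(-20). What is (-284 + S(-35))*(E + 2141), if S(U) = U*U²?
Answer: -76866179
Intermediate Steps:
E = -360
S(U) = U³
(-284 + S(-35))*(E + 2141) = (-284 + (-35)³)*(-360 + 2141) = (-284 - 42875)*1781 = -43159*1781 = -76866179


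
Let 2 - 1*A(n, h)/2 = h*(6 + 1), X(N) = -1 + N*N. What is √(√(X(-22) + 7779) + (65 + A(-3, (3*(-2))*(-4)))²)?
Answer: 3*√(7921 + √102) ≈ 267.17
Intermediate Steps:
X(N) = -1 + N²
A(n, h) = 4 - 14*h (A(n, h) = 4 - 2*h*(6 + 1) = 4 - 2*h*7 = 4 - 14*h)
√(√(X(-22) + 7779) + (65 + A(-3, (3*(-2))*(-4)))²) = √(√((-1 + (-22)²) + 7779) + (65 + (4 - 14*3*(-2)*(-4)))²) = √(√((-1 + 484) + 7779) + (65 + (4 - (-84)*(-4)))²) = √(√(483 + 7779) + (65 + (4 - 14*24))²) = √(√8262 + (65 + (4 - 336))²) = √(9*√102 + (65 - 332)²) = √(9*√102 + (-267)²) = √(9*√102 + 71289) = √(71289 + 9*√102)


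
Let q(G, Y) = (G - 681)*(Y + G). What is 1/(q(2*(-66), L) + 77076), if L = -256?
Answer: 1/392520 ≈ 2.5476e-6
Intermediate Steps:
q(G, Y) = (-681 + G)*(G + Y)
1/(q(2*(-66), L) + 77076) = 1/(((2*(-66))² - 1362*(-66) - 681*(-256) + (2*(-66))*(-256)) + 77076) = 1/(((-132)² - 681*(-132) + 174336 - 132*(-256)) + 77076) = 1/((17424 + 89892 + 174336 + 33792) + 77076) = 1/(315444 + 77076) = 1/392520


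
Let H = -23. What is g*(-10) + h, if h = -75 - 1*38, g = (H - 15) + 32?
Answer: -53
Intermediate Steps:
g = -6 (g = (-23 - 15) + 32 = -38 + 32 = -6)
h = -113 (h = -75 - 38 = -113)
g*(-10) + h = -6*(-10) - 113 = 60 - 113 = -53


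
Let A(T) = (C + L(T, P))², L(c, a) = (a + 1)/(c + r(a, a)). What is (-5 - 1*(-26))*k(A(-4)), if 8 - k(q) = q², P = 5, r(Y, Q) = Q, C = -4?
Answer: -168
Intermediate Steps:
L(c, a) = (1 + a)/(a + c) (L(c, a) = (a + 1)/(c + a) = (1 + a)/(a + c))
A(T) = (-4 + 6/(5 + T))² (A(T) = (-4 + (1 + 5)/(5 + T))² = (-4 + 6/(5 + T))²)
k(q) = 8 - q²
(-5 - 1*(-26))*k(A(-4)) = (-5 - 1*(-26))*(8 - (4*(7 + 2*(-4))²/(5 - 4)²)²) = (-5 + 26)*(8 - (4*(7 - 8)²/1²)²) = 21*(8 - (4*1*(-1)²)²) = 21*(8 - (4*1*1)²) = 21*(8 - 1*4²) = 21*(8 - 1*16) = 21*(8 - 16) = 21*(-8) = -168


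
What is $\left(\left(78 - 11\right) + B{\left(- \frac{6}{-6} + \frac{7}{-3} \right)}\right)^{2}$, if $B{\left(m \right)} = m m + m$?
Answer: $\frac{368449}{81} \approx 4548.8$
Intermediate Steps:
$B{\left(m \right)} = m + m^{2}$ ($B{\left(m \right)} = m^{2} + m = m + m^{2}$)
$\left(\left(78 - 11\right) + B{\left(- \frac{6}{-6} + \frac{7}{-3} \right)}\right)^{2} = \left(\left(78 - 11\right) + \left(- \frac{6}{-6} + \frac{7}{-3}\right) \left(1 + \left(- \frac{6}{-6} + \frac{7}{-3}\right)\right)\right)^{2} = \left(67 + \left(\left(-6\right) \left(- \frac{1}{6}\right) + 7 \left(- \frac{1}{3}\right)\right) \left(1 + \left(\left(-6\right) \left(- \frac{1}{6}\right) + 7 \left(- \frac{1}{3}\right)\right)\right)\right)^{2} = \left(67 + \left(1 - \frac{7}{3}\right) \left(1 + \left(1 - \frac{7}{3}\right)\right)\right)^{2} = \left(67 - \frac{4 \left(1 - \frac{4}{3}\right)}{3}\right)^{2} = \left(67 - - \frac{4}{9}\right)^{2} = \left(67 + \frac{4}{9}\right)^{2} = \left(\frac{607}{9}\right)^{2} = \frac{368449}{81}$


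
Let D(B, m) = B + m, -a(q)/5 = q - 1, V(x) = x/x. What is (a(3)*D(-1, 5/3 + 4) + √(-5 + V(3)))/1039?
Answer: -140/3117 + 2*I/1039 ≈ -0.044915 + 0.0019249*I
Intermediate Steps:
V(x) = 1
a(q) = 5 - 5*q (a(q) = -5*(q - 1) = -5*(-1 + q) = 5 - 5*q)
(a(3)*D(-1, 5/3 + 4) + √(-5 + V(3)))/1039 = ((5 - 5*3)*(-1 + (5/3 + 4)) + √(-5 + 1))/1039 = ((5 - 15)*(-1 + (5*(⅓) + 4)) + √(-4))*(1/1039) = (-10*(-1 + (5/3 + 4)) + 2*I)*(1/1039) = (-10*(-1 + 17/3) + 2*I)*(1/1039) = (-10*14/3 + 2*I)*(1/1039) = (-140/3 + 2*I)*(1/1039) = -140/3117 + 2*I/1039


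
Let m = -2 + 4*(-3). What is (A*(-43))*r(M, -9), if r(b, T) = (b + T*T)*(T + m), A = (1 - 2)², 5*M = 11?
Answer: 411424/5 ≈ 82285.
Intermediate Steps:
m = -14 (m = -2 - 12 = -14)
M = 11/5 (M = (⅕)*11 = 11/5 ≈ 2.2000)
A = 1 (A = (-1)² = 1)
r(b, T) = (-14 + T)*(b + T²) (r(b, T) = (b + T*T)*(T - 14) = (b + T²)*(-14 + T) = (-14 + T)*(b + T²))
(A*(-43))*r(M, -9) = (1*(-43))*((-9)³ - 14*11/5 - 14*(-9)² - 9*11/5) = -43*(-729 - 154/5 - 14*81 - 99/5) = -43*(-729 - 154/5 - 1134 - 99/5) = -43*(-9568/5) = 411424/5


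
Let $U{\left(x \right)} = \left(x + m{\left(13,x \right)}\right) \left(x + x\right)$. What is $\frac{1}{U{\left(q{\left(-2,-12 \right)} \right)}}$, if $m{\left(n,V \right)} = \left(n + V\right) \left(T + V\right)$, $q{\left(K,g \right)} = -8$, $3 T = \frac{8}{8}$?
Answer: $\frac{3}{2224} \approx 0.0013489$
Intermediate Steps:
$T = \frac{1}{3}$ ($T = \frac{8 \cdot \frac{1}{8}}{3} = \frac{1}{3} \cdot 1 = \frac{1}{3} \approx 0.33333$)
$m{\left(n,V \right)} = \left(\frac{1}{3} + V\right) \left(V + n\right)$ ($m{\left(n,V \right)} = \left(n + V\right) \left(\frac{1}{3} + V\right) = \left(V + n\right) \left(\frac{1}{3} + V\right) = \left(\frac{1}{3} + V\right) \left(V + n\right)$)
$U{\left(x \right)} = 2 x \left(\frac{13}{3} + x^{2} + \frac{43 x}{3}\right)$ ($U{\left(x \right)} = \left(x + \left(x^{2} + \frac{x}{3} + \frac{1}{3} \cdot 13 + x 13\right)\right) \left(x + x\right) = \left(x + \left(x^{2} + \frac{x}{3} + \frac{13}{3} + 13 x\right)\right) 2 x = \left(x + \left(\frac{13}{3} + x^{2} + \frac{40 x}{3}\right)\right) 2 x = \left(\frac{13}{3} + x^{2} + \frac{43 x}{3}\right) 2 x = 2 x \left(\frac{13}{3} + x^{2} + \frac{43 x}{3}\right)$)
$\frac{1}{U{\left(q{\left(-2,-12 \right)} \right)}} = \frac{1}{\frac{2}{3} \left(-8\right) \left(13 + 3 \left(-8\right)^{2} + 43 \left(-8\right)\right)} = \frac{1}{\frac{2}{3} \left(-8\right) \left(13 + 3 \cdot 64 - 344\right)} = \frac{1}{\frac{2}{3} \left(-8\right) \left(13 + 192 - 344\right)} = \frac{1}{\frac{2}{3} \left(-8\right) \left(-139\right)} = \frac{1}{\frac{2224}{3}} = \frac{3}{2224}$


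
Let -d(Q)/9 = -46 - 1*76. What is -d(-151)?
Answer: -1098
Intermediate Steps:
d(Q) = 1098 (d(Q) = -9*(-46 - 1*76) = -9*(-46 - 76) = -9*(-122) = 1098)
-d(-151) = -1*1098 = -1098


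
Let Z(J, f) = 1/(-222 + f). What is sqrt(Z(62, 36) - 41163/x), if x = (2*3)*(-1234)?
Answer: sqrt(73150389039)/114762 ≈ 2.3567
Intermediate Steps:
x = -7404 (x = 6*(-1234) = -7404)
sqrt(Z(62, 36) - 41163/x) = sqrt(1/(-222 + 36) - 41163/(-7404)) = sqrt(1/(-186) - 41163*(-1/7404)) = sqrt(-1/186 + 13721/2468) = sqrt(1274819/229524) = sqrt(73150389039)/114762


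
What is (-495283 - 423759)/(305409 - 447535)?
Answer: 459521/71063 ≈ 6.4664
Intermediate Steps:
(-495283 - 423759)/(305409 - 447535) = -919042/(-142126) = -919042*(-1/142126) = 459521/71063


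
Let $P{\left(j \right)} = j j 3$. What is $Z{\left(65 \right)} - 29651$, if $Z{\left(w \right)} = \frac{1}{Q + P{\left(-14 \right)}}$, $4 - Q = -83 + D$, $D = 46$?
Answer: $- \frac{18650478}{629} \approx -29651.0$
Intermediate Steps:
$Q = 41$ ($Q = 4 - \left(-83 + 46\right) = 4 - -37 = 4 + 37 = 41$)
$P{\left(j \right)} = 3 j^{2}$ ($P{\left(j \right)} = j^{2} \cdot 3 = 3 j^{2}$)
$Z{\left(w \right)} = \frac{1}{629}$ ($Z{\left(w \right)} = \frac{1}{41 + 3 \left(-14\right)^{2}} = \frac{1}{41 + 3 \cdot 196} = \frac{1}{41 + 588} = \frac{1}{629}$)
$Z{\left(65 \right)} - 29651 = \frac{1}{629} - 29651 = - \frac{18650478}{629}$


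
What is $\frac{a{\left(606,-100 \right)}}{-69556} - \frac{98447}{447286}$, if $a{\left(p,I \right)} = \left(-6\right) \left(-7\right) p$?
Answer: $- \frac{4557975701}{7777856254} \approx -0.58602$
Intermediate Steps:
$a{\left(p,I \right)} = 42 p$
$\frac{a{\left(606,-100 \right)}}{-69556} - \frac{98447}{447286} = \frac{42 \cdot 606}{-69556} - \frac{98447}{447286} = 25452 \left(- \frac{1}{69556}\right) - \frac{98447}{447286} = - \frac{6363}{17389} - \frac{98447}{447286} = - \frac{4557975701}{7777856254}$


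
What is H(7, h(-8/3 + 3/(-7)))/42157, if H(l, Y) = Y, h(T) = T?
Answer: -65/885297 ≈ -7.3422e-5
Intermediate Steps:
H(7, h(-8/3 + 3/(-7)))/42157 = (-8/3 + 3/(-7))/42157 = (-8*⅓ + 3*(-⅐))*(1/42157) = (-8/3 - 3/7)*(1/42157) = -65/21*1/42157 = -65/885297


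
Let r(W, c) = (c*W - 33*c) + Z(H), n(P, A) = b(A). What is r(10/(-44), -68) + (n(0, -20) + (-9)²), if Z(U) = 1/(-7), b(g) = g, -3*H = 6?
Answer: 178664/77 ≈ 2320.3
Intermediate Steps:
H = -2 (H = -⅓*6 = -2)
n(P, A) = A
Z(U) = -⅐
r(W, c) = -⅐ - 33*c + W*c (r(W, c) = (c*W - 33*c) - ⅐ = (W*c - 33*c) - ⅐ = (-33*c + W*c) - ⅐ = -⅐ - 33*c + W*c)
r(10/(-44), -68) + (n(0, -20) + (-9)²) = (-⅐ - 33*(-68) + (10/(-44))*(-68)) + (-20 + (-9)²) = (-⅐ + 2244 + (10*(-1/44))*(-68)) + (-20 + 81) = (-⅐ + 2244 - 5/22*(-68)) + 61 = (-⅐ + 2244 + 170/11) + 61 = 173967/77 + 61 = 178664/77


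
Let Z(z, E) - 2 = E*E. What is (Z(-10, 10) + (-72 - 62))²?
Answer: 1024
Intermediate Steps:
Z(z, E) = 2 + E² (Z(z, E) = 2 + E*E = 2 + E²)
(Z(-10, 10) + (-72 - 62))² = ((2 + 10²) + (-72 - 62))² = ((2 + 100) - 134)² = (102 - 134)² = (-32)² = 1024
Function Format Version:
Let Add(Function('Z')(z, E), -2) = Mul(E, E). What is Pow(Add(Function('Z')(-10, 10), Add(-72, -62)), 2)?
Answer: 1024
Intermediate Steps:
Function('Z')(z, E) = Add(2, Pow(E, 2)) (Function('Z')(z, E) = Add(2, Mul(E, E)) = Add(2, Pow(E, 2)))
Pow(Add(Function('Z')(-10, 10), Add(-72, -62)), 2) = Pow(Add(Add(2, Pow(10, 2)), Add(-72, -62)), 2) = Pow(Add(Add(2, 100), -134), 2) = Pow(Add(102, -134), 2) = Pow(-32, 2) = 1024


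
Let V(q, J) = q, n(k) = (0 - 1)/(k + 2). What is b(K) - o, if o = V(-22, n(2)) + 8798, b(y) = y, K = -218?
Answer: -8994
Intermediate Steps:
n(k) = -1/(2 + k)
o = 8776 (o = -22 + 8798 = 8776)
b(K) - o = -218 - 1*8776 = -218 - 8776 = -8994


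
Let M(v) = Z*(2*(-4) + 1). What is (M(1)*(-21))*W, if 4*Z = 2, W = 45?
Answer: 6615/2 ≈ 3307.5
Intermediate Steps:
Z = 1/2 (Z = (1/4)*2 = 1/2 ≈ 0.50000)
M(v) = -7/2 (M(v) = (2*(-4) + 1)/2 = (-8 + 1)/2 = (1/2)*(-7) = -7/2)
(M(1)*(-21))*W = -7/2*(-21)*45 = (147/2)*45 = 6615/2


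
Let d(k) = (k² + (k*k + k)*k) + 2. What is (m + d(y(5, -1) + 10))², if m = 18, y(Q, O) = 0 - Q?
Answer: 38025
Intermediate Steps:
y(Q, O) = -Q
d(k) = 2 + k² + k*(k + k²) (d(k) = (k² + (k² + k)*k) + 2 = (k² + (k + k²)*k) + 2 = (k² + k*(k + k²)) + 2 = 2 + k² + k*(k + k²))
(m + d(y(5, -1) + 10))² = (18 + (2 + (-1*5 + 10)³ + 2*(-1*5 + 10)²))² = (18 + (2 + (-5 + 10)³ + 2*(-5 + 10)²))² = (18 + (2 + 5³ + 2*5²))² = (18 + (2 + 125 + 2*25))² = (18 + (2 + 125 + 50))² = (18 + 177)² = 195² = 38025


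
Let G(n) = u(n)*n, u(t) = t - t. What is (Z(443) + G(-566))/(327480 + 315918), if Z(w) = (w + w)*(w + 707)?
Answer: 509450/321699 ≈ 1.5836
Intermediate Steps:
u(t) = 0
Z(w) = 2*w*(707 + w) (Z(w) = (2*w)*(707 + w) = 2*w*(707 + w))
G(n) = 0 (G(n) = 0*n = 0)
(Z(443) + G(-566))/(327480 + 315918) = (2*443*(707 + 443) + 0)/(327480 + 315918) = (2*443*1150 + 0)/643398 = (1018900 + 0)*(1/643398) = 1018900*(1/643398) = 509450/321699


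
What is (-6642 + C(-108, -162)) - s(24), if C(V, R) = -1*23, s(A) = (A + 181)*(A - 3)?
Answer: -10970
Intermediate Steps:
s(A) = (-3 + A)*(181 + A) (s(A) = (181 + A)*(-3 + A) = (-3 + A)*(181 + A))
C(V, R) = -23
(-6642 + C(-108, -162)) - s(24) = (-6642 - 23) - (-543 + 24² + 178*24) = -6665 - (-543 + 576 + 4272) = -6665 - 1*4305 = -6665 - 4305 = -10970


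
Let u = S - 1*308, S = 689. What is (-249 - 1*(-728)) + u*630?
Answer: 240509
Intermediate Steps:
u = 381 (u = 689 - 1*308 = 689 - 308 = 381)
(-249 - 1*(-728)) + u*630 = (-249 - 1*(-728)) + 381*630 = (-249 + 728) + 240030 = 479 + 240030 = 240509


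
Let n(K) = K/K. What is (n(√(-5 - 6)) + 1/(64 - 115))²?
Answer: 2500/2601 ≈ 0.96117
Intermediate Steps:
n(K) = 1
(n(√(-5 - 6)) + 1/(64 - 115))² = (1 + 1/(64 - 115))² = (1 + 1/(-51))² = (1 - 1/51)² = (50/51)² = 2500/2601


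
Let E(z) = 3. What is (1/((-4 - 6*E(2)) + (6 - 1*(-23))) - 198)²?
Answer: 1918225/49 ≈ 39147.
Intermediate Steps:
(1/((-4 - 6*E(2)) + (6 - 1*(-23))) - 198)² = (1/((-4 - 6*3) + (6 - 1*(-23))) - 198)² = (1/((-4 - 18) + (6 + 23)) - 198)² = (1/(-22 + 29) - 198)² = (1/7 - 198)² = (⅐ - 198)² = (-1385/7)² = 1918225/49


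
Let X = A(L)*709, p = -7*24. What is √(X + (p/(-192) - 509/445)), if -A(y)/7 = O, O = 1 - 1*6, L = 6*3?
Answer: √78622994270/1780 ≈ 157.53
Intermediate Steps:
L = 18
O = -5 (O = 1 - 6 = -5)
A(y) = 35 (A(y) = -7*(-5) = 35)
p = -168
X = 24815 (X = 35*709 = 24815)
√(X + (p/(-192) - 509/445)) = √(24815 + (-168/(-192) - 509/445)) = √(24815 + (-168*(-1/192) - 509*1/445)) = √(24815 + (7/8 - 509/445)) = √(24815 - 957/3560) = √(88340443/3560) = √78622994270/1780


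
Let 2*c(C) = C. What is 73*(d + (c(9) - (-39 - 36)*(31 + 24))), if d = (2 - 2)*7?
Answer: 602907/2 ≈ 3.0145e+5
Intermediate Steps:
c(C) = C/2
d = 0 (d = 0*7 = 0)
73*(d + (c(9) - (-39 - 36)*(31 + 24))) = 73*(0 + ((½)*9 - (-39 - 36)*(31 + 24))) = 73*(0 + (9/2 - (-75)*55)) = 73*(0 + (9/2 - 1*(-4125))) = 73*(0 + (9/2 + 4125)) = 73*(0 + 8259/2) = 73*(8259/2) = 602907/2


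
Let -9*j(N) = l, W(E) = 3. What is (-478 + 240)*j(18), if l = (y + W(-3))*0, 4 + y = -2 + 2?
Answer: 0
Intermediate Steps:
y = -4 (y = -4 + (-2 + 2) = -4 + 0 = -4)
l = 0 (l = (-4 + 3)*0 = -1*0 = 0)
j(N) = 0 (j(N) = -1/9*0 = 0)
(-478 + 240)*j(18) = (-478 + 240)*0 = -238*0 = 0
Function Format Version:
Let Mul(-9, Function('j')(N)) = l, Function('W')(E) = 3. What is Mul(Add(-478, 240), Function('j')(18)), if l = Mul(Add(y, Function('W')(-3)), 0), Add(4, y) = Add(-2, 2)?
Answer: 0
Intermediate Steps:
y = -4 (y = Add(-4, Add(-2, 2)) = Add(-4, 0) = -4)
l = 0 (l = Mul(Add(-4, 3), 0) = Mul(-1, 0) = 0)
Function('j')(N) = 0 (Function('j')(N) = Mul(Rational(-1, 9), 0) = 0)
Mul(Add(-478, 240), Function('j')(18)) = Mul(Add(-478, 240), 0) = Mul(-238, 0) = 0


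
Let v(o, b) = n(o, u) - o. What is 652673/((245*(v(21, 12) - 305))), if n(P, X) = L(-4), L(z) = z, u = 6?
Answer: -93239/11550 ≈ -8.0726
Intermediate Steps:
n(P, X) = -4
v(o, b) = -4 - o
652673/((245*(v(21, 12) - 305))) = 652673/((245*((-4 - 1*21) - 305))) = 652673/((245*((-4 - 21) - 305))) = 652673/((245*(-25 - 305))) = 652673/((245*(-330))) = 652673/(-80850) = 652673*(-1/80850) = -93239/11550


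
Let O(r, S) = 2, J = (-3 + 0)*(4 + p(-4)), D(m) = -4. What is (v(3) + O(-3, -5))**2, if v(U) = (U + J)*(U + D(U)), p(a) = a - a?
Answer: 121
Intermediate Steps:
p(a) = 0
J = -12 (J = (-3 + 0)*(4 + 0) = -3*4 = -12)
v(U) = (-12 + U)*(-4 + U) (v(U) = (U - 12)*(U - 4) = (-12 + U)*(-4 + U))
(v(3) + O(-3, -5))**2 = ((48 + 3**2 - 16*3) + 2)**2 = ((48 + 9 - 48) + 2)**2 = (9 + 2)**2 = 11**2 = 121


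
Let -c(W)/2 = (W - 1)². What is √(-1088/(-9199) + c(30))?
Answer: 3*I*√15813724930/9199 ≈ 41.011*I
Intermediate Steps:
c(W) = -2*(-1 + W)² (c(W) = -2*(W - 1)² = -2*(-1 + W)²)
√(-1088/(-9199) + c(30)) = √(-1088/(-9199) - 2*(-1 + 30)²) = √(-1088*(-1/9199) - 2*29²) = √(1088/9199 - 2*841) = √(1088/9199 - 1682) = √(-15471630/9199) = 3*I*√15813724930/9199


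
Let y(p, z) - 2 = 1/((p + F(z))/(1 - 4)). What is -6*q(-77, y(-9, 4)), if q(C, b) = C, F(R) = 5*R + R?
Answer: 462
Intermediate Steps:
F(R) = 6*R
y(p, z) = 2 + 1/(-2*z - p/3) (y(p, z) = 2 + 1/((p + 6*z)/(1 - 4)) = 2 + 1/((p + 6*z)/(-3)) = 2 + 1/((p + 6*z)*(-⅓)) = 2 + 1/(-2*z - p/3))
-6*q(-77, y(-9, 4)) = -6*(-77) = 462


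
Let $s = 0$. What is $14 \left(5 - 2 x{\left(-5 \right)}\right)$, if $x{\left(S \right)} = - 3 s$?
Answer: $70$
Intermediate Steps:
$x{\left(S \right)} = 0$ ($x{\left(S \right)} = \left(-3\right) 0 = 0$)
$14 \left(5 - 2 x{\left(-5 \right)}\right) = 14 \left(5 + \left(\left(-2\right) 0 + 0\right)\right) = 14 \left(5 + \left(0 + 0\right)\right) = 14 \left(5 + 0\right) = 14 \cdot 5 = 70$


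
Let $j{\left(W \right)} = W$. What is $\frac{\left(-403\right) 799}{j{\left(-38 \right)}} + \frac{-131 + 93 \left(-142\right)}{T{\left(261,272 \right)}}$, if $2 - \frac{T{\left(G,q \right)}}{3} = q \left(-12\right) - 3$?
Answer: $\frac{3157317773}{372666} \approx 8472.3$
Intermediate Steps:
$T{\left(G,q \right)} = 15 + 36 q$ ($T{\left(G,q \right)} = 6 - 3 \left(q \left(-12\right) - 3\right) = 6 - 3 \left(- 12 q - 3\right) = 6 - 3 \left(-3 - 12 q\right) = 6 + \left(9 + 36 q\right) = 15 + 36 q$)
$\frac{\left(-403\right) 799}{j{\left(-38 \right)}} + \frac{-131 + 93 \left(-142\right)}{T{\left(261,272 \right)}} = \frac{\left(-403\right) 799}{-38} + \frac{-131 + 93 \left(-142\right)}{15 + 36 \cdot 272} = \left(-321997\right) \left(- \frac{1}{38}\right) + \frac{-131 - 13206}{15 + 9792} = \frac{321997}{38} - \frac{13337}{9807} = \frac{3157317773}{372666}$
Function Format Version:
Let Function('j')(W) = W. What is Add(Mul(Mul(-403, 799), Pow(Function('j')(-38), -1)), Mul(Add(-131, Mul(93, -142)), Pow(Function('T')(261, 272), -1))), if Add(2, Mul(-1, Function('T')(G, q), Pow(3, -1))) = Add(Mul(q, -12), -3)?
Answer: Rational(3157317773, 372666) ≈ 8472.3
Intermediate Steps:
Function('T')(G, q) = Add(15, Mul(36, q)) (Function('T')(G, q) = Add(6, Mul(-3, Add(Mul(q, -12), -3))) = Add(6, Mul(-3, Add(Mul(-12, q), -3))) = Add(6, Mul(-3, Add(-3, Mul(-12, q)))) = Add(6, Add(9, Mul(36, q))) = Add(15, Mul(36, q)))
Add(Mul(Mul(-403, 799), Pow(Function('j')(-38), -1)), Mul(Add(-131, Mul(93, -142)), Pow(Function('T')(261, 272), -1))) = Add(Mul(Mul(-403, 799), Pow(-38, -1)), Mul(Add(-131, Mul(93, -142)), Pow(Add(15, Mul(36, 272)), -1))) = Add(Mul(-321997, Rational(-1, 38)), Mul(Add(-131, -13206), Pow(Add(15, 9792), -1))) = Add(Rational(321997, 38), Mul(-13337, Pow(9807, -1))) = Add(Rational(321997, 38), Mul(-13337, Rational(1, 9807))) = Add(Rational(321997, 38), Rational(-13337, 9807)) = Rational(3157317773, 372666)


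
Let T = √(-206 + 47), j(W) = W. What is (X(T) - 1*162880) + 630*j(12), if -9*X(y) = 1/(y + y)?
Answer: -155320 + I*√159/2862 ≈ -1.5532e+5 + 0.0044058*I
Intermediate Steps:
T = I*√159 (T = √(-159) = I*√159 ≈ 12.61*I)
X(y) = -1/(18*y) (X(y) = -1/(9*(y + y)) = -1/(2*y)/9 = -1/(18*y))
(X(T) - 1*162880) + 630*j(12) = (-(-I*√159/159)/18 - 1*162880) + 630*12 = (-(-1)*I*√159/2862 - 162880) + 7560 = (I*√159/2862 - 162880) + 7560 = (-162880 + I*√159/2862) + 7560 = -155320 + I*√159/2862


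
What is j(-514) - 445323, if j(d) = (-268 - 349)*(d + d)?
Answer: 188953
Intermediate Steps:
j(d) = -1234*d
j(-514) - 445323 = -1234*(-514) - 445323 = 634276 - 445323 = 188953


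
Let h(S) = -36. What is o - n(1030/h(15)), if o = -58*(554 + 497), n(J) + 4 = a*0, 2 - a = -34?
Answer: -60954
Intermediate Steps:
a = 36 (a = 2 - 1*(-34) = 2 + 34 = 36)
n(J) = -4 (n(J) = -4 + 36*0 = -4 + 0 = -4)
o = -60958 (o = -58*1051 = -60958)
o - n(1030/h(15)) = -60958 - 1*(-4) = -60958 + 4 = -60954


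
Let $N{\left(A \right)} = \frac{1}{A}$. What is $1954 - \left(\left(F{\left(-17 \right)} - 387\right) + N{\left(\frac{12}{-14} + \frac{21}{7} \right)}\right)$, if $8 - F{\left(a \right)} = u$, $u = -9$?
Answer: $\frac{34853}{15} \approx 2323.5$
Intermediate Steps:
$F{\left(a \right)} = 17$ ($F{\left(a \right)} = 8 - -9 = 8 + 9 = 17$)
$1954 - \left(\left(F{\left(-17 \right)} - 387\right) + N{\left(\frac{12}{-14} + \frac{21}{7} \right)}\right) = 1954 - \left(\left(17 - 387\right) + \frac{1}{\frac{12}{-14} + \frac{21}{7}}\right) = 1954 - \left(-370 + \frac{1}{12 \left(- \frac{1}{14}\right) + 21 \cdot \frac{1}{7}}\right) = 1954 - \left(-370 + \frac{1}{- \frac{6}{7} + 3}\right) = 1954 - \left(-370 + \frac{1}{\frac{15}{7}}\right) = 1954 - \left(-370 + \frac{7}{15}\right) = 1954 - - \frac{5543}{15} = 1954 + \frac{5543}{15} = \frac{34853}{15}$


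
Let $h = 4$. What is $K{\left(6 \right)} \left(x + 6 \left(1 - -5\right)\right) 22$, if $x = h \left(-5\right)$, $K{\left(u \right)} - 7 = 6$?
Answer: $4576$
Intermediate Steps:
$K{\left(u \right)} = 13$ ($K{\left(u \right)} = 7 + 6 = 13$)
$x = -20$ ($x = 4 \left(-5\right) = -20$)
$K{\left(6 \right)} \left(x + 6 \left(1 - -5\right)\right) 22 = 13 \left(-20 + 6 \left(1 - -5\right)\right) 22 = 13 \left(-20 + 6 \left(1 + 5\right)\right) 22 = 13 \left(-20 + 6 \cdot 6\right) 22 = 13 \left(-20 + 36\right) 22 = 13 \cdot 16 \cdot 22 = 208 \cdot 22 = 4576$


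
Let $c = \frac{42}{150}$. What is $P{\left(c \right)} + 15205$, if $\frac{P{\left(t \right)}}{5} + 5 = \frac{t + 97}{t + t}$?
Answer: $\frac{112340}{7} \approx 16049.0$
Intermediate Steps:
$c = \frac{7}{25}$ ($c = 42 \cdot \frac{1}{150} = \frac{7}{25} \approx 0.28$)
$P{\left(t \right)} = -25 + \frac{5 \left(97 + t\right)}{2 t}$ ($P{\left(t \right)} = -25 + 5 \frac{t + 97}{t + t} = -25 + 5 \frac{97 + t}{2 t} = -25 + \frac{5 \left(97 + t\right)}{2 t}$)
$P{\left(c \right)} + 15205 = \frac{5 \left(97 - \frac{63}{25}\right)}{2 \cdot \frac{7}{25}} + 15205 = \frac{5}{2} \cdot \frac{25}{7} \left(97 - \frac{63}{25}\right) + 15205 = \frac{5}{2} \cdot \frac{25}{7} \cdot \frac{2362}{25} + 15205 = \frac{5905}{7} + 15205 = \frac{112340}{7}$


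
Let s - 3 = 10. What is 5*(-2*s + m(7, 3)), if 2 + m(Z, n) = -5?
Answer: -165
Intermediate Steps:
s = 13 (s = 3 + 10 = 13)
m(Z, n) = -7 (m(Z, n) = -2 - 5 = -7)
5*(-2*s + m(7, 3)) = 5*(-2*13 - 7) = 5*(-26 - 7) = 5*(-33) = -165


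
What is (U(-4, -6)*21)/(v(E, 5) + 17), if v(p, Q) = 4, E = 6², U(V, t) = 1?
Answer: 1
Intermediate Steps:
E = 36
(U(-4, -6)*21)/(v(E, 5) + 17) = (1*21)/(4 + 17) = 21/21 = 21*(1/21) = 1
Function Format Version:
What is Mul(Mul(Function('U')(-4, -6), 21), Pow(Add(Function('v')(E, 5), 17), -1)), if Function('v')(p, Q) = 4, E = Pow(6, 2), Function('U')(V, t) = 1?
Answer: 1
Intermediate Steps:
E = 36
Mul(Mul(Function('U')(-4, -6), 21), Pow(Add(Function('v')(E, 5), 17), -1)) = Mul(Mul(1, 21), Pow(Add(4, 17), -1)) = Mul(21, Pow(21, -1)) = Mul(21, Rational(1, 21)) = 1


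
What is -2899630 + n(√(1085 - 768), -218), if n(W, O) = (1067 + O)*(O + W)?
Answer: -3084712 + 849*√317 ≈ -3.0696e+6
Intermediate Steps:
-2899630 + n(√(1085 - 768), -218) = -2899630 + ((-218)² + 1067*(-218) + 1067*√(1085 - 768) - 218*√(1085 - 768)) = -2899630 + (47524 - 232606 + 1067*√317 - 218*√317) = -2899630 + (-185082 + 849*√317) = -3084712 + 849*√317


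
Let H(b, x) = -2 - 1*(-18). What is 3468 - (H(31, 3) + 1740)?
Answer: 1712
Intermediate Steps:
H(b, x) = 16 (H(b, x) = -2 + 18 = 16)
3468 - (H(31, 3) + 1740) = 3468 - (16 + 1740) = 3468 - 1*1756 = 3468 - 1756 = 1712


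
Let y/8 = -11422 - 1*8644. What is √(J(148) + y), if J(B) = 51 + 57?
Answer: 2*I*√40105 ≈ 400.52*I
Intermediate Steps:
J(B) = 108
y = -160528 (y = 8*(-11422 - 1*8644) = 8*(-11422 - 8644) = 8*(-20066) = -160528)
√(J(148) + y) = √(108 - 160528) = √(-160420) = 2*I*√40105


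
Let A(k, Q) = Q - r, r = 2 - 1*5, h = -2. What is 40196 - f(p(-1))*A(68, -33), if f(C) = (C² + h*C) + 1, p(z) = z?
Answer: 40316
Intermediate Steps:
r = -3 (r = 2 - 5 = -3)
A(k, Q) = 3 + Q (A(k, Q) = Q - 1*(-3) = Q + 3 = 3 + Q)
f(C) = 1 + C² - 2*C (f(C) = (C² - 2*C) + 1 = 1 + C² - 2*C)
40196 - f(p(-1))*A(68, -33) = 40196 - (1 + (-1)² - 2*(-1))*(3 - 33) = 40196 - (1 + 1 + 2)*(-30) = 40196 - 4*(-30) = 40196 - 1*(-120) = 40196 + 120 = 40316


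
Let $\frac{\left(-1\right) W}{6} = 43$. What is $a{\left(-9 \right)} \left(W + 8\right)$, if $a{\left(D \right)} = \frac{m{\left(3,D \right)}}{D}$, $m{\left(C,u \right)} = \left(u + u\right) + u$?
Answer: $-750$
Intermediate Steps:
$W = -258$ ($W = \left(-6\right) 43 = -258$)
$m{\left(C,u \right)} = 3 u$ ($m{\left(C,u \right)} = 2 u + u = 3 u$)
$a{\left(D \right)} = 3$ ($a{\left(D \right)} = \frac{3 D}{D} = 3$)
$a{\left(-9 \right)} \left(W + 8\right) = 3 \left(-258 + 8\right) = 3 \left(-250\right) = -750$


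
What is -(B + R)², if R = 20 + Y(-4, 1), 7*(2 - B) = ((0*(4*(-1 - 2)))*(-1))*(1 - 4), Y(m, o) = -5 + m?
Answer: -169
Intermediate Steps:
B = 2 (B = 2 - (0*(4*(-1 - 2)))*(-1)*(1 - 4)/7 = 2 - (0*(4*(-3)))*(-1)*(-3)/7 = 2 - (0*(-12))*(-1)*(-3)/7 = 2 - 0*(-1)*(-3)/7 = 2 - 0*(-3) = 2 - ⅐*0 = 2 + 0 = 2)
R = 11 (R = 20 + (-5 - 4) = 20 - 9 = 11)
-(B + R)² = -(2 + 11)² = -1*13² = -1*169 = -169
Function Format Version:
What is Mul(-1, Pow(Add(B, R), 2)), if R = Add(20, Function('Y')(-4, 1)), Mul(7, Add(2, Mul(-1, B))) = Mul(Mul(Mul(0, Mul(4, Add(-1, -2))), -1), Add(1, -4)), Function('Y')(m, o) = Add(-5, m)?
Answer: -169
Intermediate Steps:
B = 2 (B = Add(2, Mul(Rational(-1, 7), Mul(Mul(Mul(0, Mul(4, Add(-1, -2))), -1), Add(1, -4)))) = Add(2, Mul(Rational(-1, 7), Mul(Mul(Mul(0, Mul(4, -3)), -1), -3))) = Add(2, Mul(Rational(-1, 7), Mul(Mul(Mul(0, -12), -1), -3))) = Add(2, Mul(Rational(-1, 7), Mul(Mul(0, -1), -3))) = Add(2, Mul(Rational(-1, 7), Mul(0, -3))) = Add(2, Mul(Rational(-1, 7), 0)) = Add(2, 0) = 2)
R = 11 (R = Add(20, Add(-5, -4)) = Add(20, -9) = 11)
Mul(-1, Pow(Add(B, R), 2)) = Mul(-1, Pow(Add(2, 11), 2)) = Mul(-1, Pow(13, 2)) = Mul(-1, 169) = -169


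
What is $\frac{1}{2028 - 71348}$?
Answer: $- \frac{1}{69320} \approx -1.4426 \cdot 10^{-5}$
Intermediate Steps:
$\frac{1}{2028 - 71348} = \frac{1}{-69320} = - \frac{1}{69320}$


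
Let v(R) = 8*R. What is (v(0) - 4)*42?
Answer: -168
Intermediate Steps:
(v(0) - 4)*42 = (8*0 - 4)*42 = (0 - 4)*42 = -4*42 = -168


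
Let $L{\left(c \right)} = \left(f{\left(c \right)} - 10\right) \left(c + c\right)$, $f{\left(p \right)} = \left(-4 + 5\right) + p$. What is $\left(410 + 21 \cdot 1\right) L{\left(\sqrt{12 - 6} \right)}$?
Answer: $5172 - 7758 \sqrt{6} \approx -13831.0$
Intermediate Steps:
$f{\left(p \right)} = 1 + p$
$L{\left(c \right)} = 2 c \left(-9 + c\right)$ ($L{\left(c \right)} = \left(\left(1 + c\right) - 10\right) \left(c + c\right) = \left(-9 + c\right) 2 c = 2 c \left(-9 + c\right)$)
$\left(410 + 21 \cdot 1\right) L{\left(\sqrt{12 - 6} \right)} = \left(410 + 21 \cdot 1\right) 2 \sqrt{12 - 6} \left(-9 + \sqrt{12 - 6}\right) = \left(410 + 21\right) 2 \sqrt{6} \left(-9 + \sqrt{6}\right) = 431 \cdot 2 \sqrt{6} \left(-9 + \sqrt{6}\right) = 862 \sqrt{6} \left(-9 + \sqrt{6}\right)$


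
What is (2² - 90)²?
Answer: 7396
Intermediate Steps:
(2² - 90)² = (4 - 90)² = (-86)² = 7396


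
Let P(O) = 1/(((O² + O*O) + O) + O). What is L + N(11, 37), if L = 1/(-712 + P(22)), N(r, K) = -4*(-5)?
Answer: 14409848/720543 ≈ 19.999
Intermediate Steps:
N(r, K) = 20
P(O) = 1/(2*O + 2*O²) (P(O) = 1/(((O² + O²) + O) + O) = 1/((2*O² + O) + O) = 1/((O + 2*O²) + O) = 1/(2*O + 2*O²))
L = -1012/720543 (L = 1/(-712 + (½)/(22*(1 + 22))) = 1/(-712 + (½)*(1/22)/23) = 1/(-712 + (½)*(1/22)*(1/23)) = 1/(-712 + 1/1012) = 1/(-720543/1012) = -1012/720543 ≈ -0.0014045)
L + N(11, 37) = -1012/720543 + 20 = 14409848/720543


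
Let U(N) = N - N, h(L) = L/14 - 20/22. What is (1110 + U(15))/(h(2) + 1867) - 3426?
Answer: -16407691/4790 ≈ -3425.4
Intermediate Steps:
h(L) = -10/11 + L/14 (h(L) = L*(1/14) - 20*1/22 = L/14 - 10/11 = -10/11 + L/14)
U(N) = 0
(1110 + U(15))/(h(2) + 1867) - 3426 = (1110 + 0)/((-10/11 + (1/14)*2) + 1867) - 3426 = 1110/((-10/11 + ⅐) + 1867) - 3426 = 1110/(-59/77 + 1867) - 3426 = 1110/(143700/77) - 3426 = 1110*(77/143700) - 3426 = 2849/4790 - 3426 = -16407691/4790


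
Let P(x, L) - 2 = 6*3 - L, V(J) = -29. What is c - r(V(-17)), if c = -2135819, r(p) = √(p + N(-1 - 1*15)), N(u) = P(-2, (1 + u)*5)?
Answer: -2135819 - √66 ≈ -2.1358e+6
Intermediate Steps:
P(x, L) = 20 - L (P(x, L) = 2 + (6*3 - L) = 2 + (18 - L) = 20 - L)
N(u) = 15 - 5*u (N(u) = 20 - (1 + u)*5 = 20 - (5 + 5*u) = 20 + (-5 - 5*u) = 15 - 5*u)
r(p) = √(95 + p) (r(p) = √(p + (15 - 5*(-1 - 1*15))) = √(p + (15 - 5*(-1 - 15))) = √(p + (15 - 5*(-16))) = √(p + (15 + 80)) = √(p + 95) = √(95 + p))
c - r(V(-17)) = -2135819 - √(95 - 29) = -2135819 - √66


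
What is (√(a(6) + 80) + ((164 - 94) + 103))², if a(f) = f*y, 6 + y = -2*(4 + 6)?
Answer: 29853 + 692*I*√19 ≈ 29853.0 + 3016.4*I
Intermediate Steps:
y = -26 (y = -6 - 2*(4 + 6) = -6 - 2*10 = -6 - 20 = -26)
a(f) = -26*f (a(f) = f*(-26) = -26*f)
(√(a(6) + 80) + ((164 - 94) + 103))² = (√(-26*6 + 80) + ((164 - 94) + 103))² = (√(-156 + 80) + (70 + 103))² = (√(-76) + 173)² = (2*I*√19 + 173)² = (173 + 2*I*√19)²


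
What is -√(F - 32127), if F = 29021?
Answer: -I*√3106 ≈ -55.732*I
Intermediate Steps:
-√(F - 32127) = -√(29021 - 32127) = -√(-3106) = -I*√3106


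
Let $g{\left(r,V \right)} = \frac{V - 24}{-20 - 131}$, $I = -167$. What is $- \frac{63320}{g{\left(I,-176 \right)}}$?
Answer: $- \frac{239033}{5} \approx -47807.0$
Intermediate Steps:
$g{\left(r,V \right)} = \frac{24}{151} - \frac{V}{151}$ ($g{\left(r,V \right)} = \frac{-24 + V}{-151} = \left(-24 + V\right) \left(- \frac{1}{151}\right) = \frac{24}{151} - \frac{V}{151}$)
$- \frac{63320}{g{\left(I,-176 \right)}} = - \frac{63320}{\frac{24}{151} - - \frac{176}{151}} = - \frac{63320}{\frac{24}{151} + \frac{176}{151}} = - \frac{63320}{\frac{200}{151}} = \left(-63320\right) \frac{151}{200} = - \frac{239033}{5}$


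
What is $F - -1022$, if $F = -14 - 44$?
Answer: $964$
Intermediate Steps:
$F = -58$
$F - -1022 = -58 - -1022 = -58 + 1022 = 964$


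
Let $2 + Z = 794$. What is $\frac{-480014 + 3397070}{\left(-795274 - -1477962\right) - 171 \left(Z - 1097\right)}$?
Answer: $\frac{2917056}{734843} \approx 3.9696$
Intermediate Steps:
$Z = 792$ ($Z = -2 + 794 = 792$)
$\frac{-480014 + 3397070}{\left(-795274 - -1477962\right) - 171 \left(Z - 1097\right)} = \frac{-480014 + 3397070}{\left(-795274 - -1477962\right) - 171 \left(792 - 1097\right)} = \frac{2917056}{\left(-795274 + 1477962\right) - -52155} = \frac{2917056}{682688 + 52155} = \frac{2917056}{734843}$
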